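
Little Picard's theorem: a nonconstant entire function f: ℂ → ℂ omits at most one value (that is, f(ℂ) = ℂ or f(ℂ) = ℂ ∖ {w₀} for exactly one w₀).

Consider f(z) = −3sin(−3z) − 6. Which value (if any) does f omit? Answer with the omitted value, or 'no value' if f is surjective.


Little Picard bounds the complement of f(ℂ) to at most one point.
sin is entire and surjective onto ℂ: for every w ∈ ℂ, sin(ζ) = w has a solution ζ ∈ ℂ (e.g., via the complex inverse arcsin). With ζ = −3z this gives z = ζ/(-3). Then -3·sin(−3z) takes every value in -3·ℂ = ℂ, and adding -6 is a bijection of ℂ. So f is surjective and omits no value. (Note: only on the real line is sin bounded by [−1, 1].)

Omitted value: no value.


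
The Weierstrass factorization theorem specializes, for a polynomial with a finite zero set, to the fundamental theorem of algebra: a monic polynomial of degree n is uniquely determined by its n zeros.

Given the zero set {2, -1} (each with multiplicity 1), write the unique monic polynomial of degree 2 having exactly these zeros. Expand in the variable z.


The polynomial is p(z) = ∏_{α ∈ S} (z − α), where S = {2, -1}.
Expanding the product yields: p(z) = z^2 -z -2.
The resulting polynomial has degree 2 and real coefficients as required.

p(z) = z^2 -z -2.


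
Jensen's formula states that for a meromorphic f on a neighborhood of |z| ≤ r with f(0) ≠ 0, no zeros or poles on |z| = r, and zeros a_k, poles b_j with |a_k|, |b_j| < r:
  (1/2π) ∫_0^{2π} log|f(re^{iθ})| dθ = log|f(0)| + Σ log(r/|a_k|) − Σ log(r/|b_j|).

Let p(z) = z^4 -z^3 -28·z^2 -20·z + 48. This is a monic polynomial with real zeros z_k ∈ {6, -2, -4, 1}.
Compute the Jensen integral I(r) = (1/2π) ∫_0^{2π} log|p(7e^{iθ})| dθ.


Zeros: -4, -2, 1, 6; r = 7.
Inside |z| < r: -4, -2, 1, 6. Outside (|z| ≥ r): ∅.
p(0) = 48, so log|p(0)| = log(48) = 3.8712.
Apply Jensen: I(r) = log|p(0)| + Σ_k log(r/|z_k|), summed over zeros inside |z| < r.
  log(r/|z_k|) for z_k = 6: log(7/6) = 0.1542
  log(r/|z_k|) for z_k = -2: log(7/2) = 1.2528
  log(r/|z_k|) for z_k = -4: log(7/4) = 0.5596
  log(r/|z_k|) for z_k = 1: log(7/1) = 1.9459
Sum over inside zeros: 3.9124.
I(r) = log|p(0)| + (inside sum) = 3.8712 + 3.9124 = 7.7836.
Closed form (all zeros inside, monic): I(r) = n·log(r) = 4·log(7) = 7.7836. ✓

I(r) ≈ 7.7836.


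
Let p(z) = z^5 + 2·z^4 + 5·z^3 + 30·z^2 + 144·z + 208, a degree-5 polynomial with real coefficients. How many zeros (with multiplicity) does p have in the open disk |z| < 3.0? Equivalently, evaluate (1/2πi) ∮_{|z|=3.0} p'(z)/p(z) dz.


The zeros of p are: (-2 + 2i), (-2 - 2i), (2 + 3i), (2 - 3i), -2.
Their magnitudes are: 2.828, 2.828, 3.606, 3.606, 2.
Zeros with |z| < R = 3.0: (-2 + 2i), (-2 - 2i), -2.
Count = 3.
By the argument principle, (1/2πi) ∮_{|z|=R} p'(z)/p(z) dz equals exactly this count.

Number of zeros inside |z| < 3.0: 3.


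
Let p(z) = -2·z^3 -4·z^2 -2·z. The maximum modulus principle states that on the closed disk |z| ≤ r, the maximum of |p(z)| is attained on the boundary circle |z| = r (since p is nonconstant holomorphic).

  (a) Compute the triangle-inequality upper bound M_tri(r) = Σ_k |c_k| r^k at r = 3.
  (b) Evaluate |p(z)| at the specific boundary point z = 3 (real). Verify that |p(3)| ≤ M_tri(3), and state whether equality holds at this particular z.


Coefficients: c_0 = 0, c_1 = -2, c_2 = -4, c_3 = -2. Radius r = 3.
Part (a). Triangle bound: M_tri(r) = Σ_k |c_k| r^k
  = |0|·3^0 + |-2|·3^1 + |-4|·3^2 + |-2|·3^3
  = 0 + 6 + 36 + 54 = 96.
This bounds M(r) := max_{|z|=r} |p(z)| from above; equality holds iff all terms c_k z^k can be made to align in phase at a single z on |z|=r.
Part (b). At z = 3 (real, on the circle |z| = r):
  p(3) = (0)·3^0 + (-2)·3^1 + (-4)·3^2 + (-2)·3^3 = -96.
  |p(3)| = 96.
Since all nonzero coefficients share the same sign, |p(3)| = 96 = M_tri(3); the triangle bound is attained at z = 3, so in fact M(r) = 96.

M_tri(3) = 96; |p(3)| = 96; equality at z=3: yes.


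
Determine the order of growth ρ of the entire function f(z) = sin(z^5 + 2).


Write sin(w) = (e^{iw} ± e^{−iw})/(2 or 2i), so |sin(w)| ≤ e^{|w|}. With w = z^5 + 2, |w| ≤ 1r^5 + 2 on |z|=r, giving M(r) ≤ e^{1r^5 + 2} and ρ ≤ 5. For the lower bound, choose z on |z|=r with 1z^5 purely imaginary of modulus 1r^5; then |sin(z^5 + 2)| grows like e^{1r^5}/2, so ρ ≥ 5. Hence ρ = 5.
Therefore ρ = 5.

Order ρ = 5.


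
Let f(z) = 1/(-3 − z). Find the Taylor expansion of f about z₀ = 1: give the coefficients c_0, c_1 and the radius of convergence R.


Let w = z − z₀, so z = z₀ + w.
Then -3 − z = -3 − (z₀ + w) = (-3 − z₀) − w = -4 − w.
f(z) = 1/(-4 − w) = (1/(-4)) · 1/(1 − w/(-4)) = Σ_{n≥0} w^n / (-4)^(n+1).
So c_n = 1/(-4)^(n+1):
  c_0 = 1/(-4)^1 = -1/4.
  c_1 = 1/(-4)^2 = 1/16.
The series is valid for |w/d| < 1, i.e. |z − z₀| < |d|.
Radius of convergence: R = |-3 − z₀| = |-4| = 4 (distance from z₀ to the singularity z = -3).

c_0 = -1/4, c_1 = 1/16; R = 4.


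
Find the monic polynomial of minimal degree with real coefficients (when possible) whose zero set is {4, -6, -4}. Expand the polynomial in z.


The polynomial is p(z) = ∏_{α ∈ S} (z − α), where S = {4, -6, -4}.
Expanding the product yields: p(z) = z^3 + 6·z^2 -16·z -96.
The resulting polynomial has degree 3 and real coefficients as required.

p(z) = z^3 + 6·z^2 -16·z -96.


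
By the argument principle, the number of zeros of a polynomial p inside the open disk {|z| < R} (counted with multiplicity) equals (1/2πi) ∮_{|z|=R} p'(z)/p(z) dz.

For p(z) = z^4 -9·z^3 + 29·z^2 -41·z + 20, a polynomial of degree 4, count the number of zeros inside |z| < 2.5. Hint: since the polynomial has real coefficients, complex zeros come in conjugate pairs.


The zeros of p are: (2 + 1i), (2 - 1i), 1, 4.
Their magnitudes are: 2.236, 2.236, 1, 4.
Zeros with |z| < R = 2.5: (2 + 1i), (2 - 1i), 1.
Count = 3.
By the argument principle, (1/2πi) ∮_{|z|=R} p'(z)/p(z) dz equals exactly this count.

Number of zeros inside |z| < 2.5: 3.


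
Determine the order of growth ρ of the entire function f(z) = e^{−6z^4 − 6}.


|e^{−6z^4 − 6}| = e^{Re(-6·z^4) + -6} ≤ e^{6|z|^4 + -6} = e^{6r^4 + -6} on |z| = r, so ρ ≤ 4. Choosing z on |z|=r so that -6·z^4 is real positive (always possible by picking arg z appropriately) gives |f(z)| = e^{6r^4 + -6}, matching the bound. The additive constant -6 does not affect log log M(r) ~ 4·log r. Hence ρ = 4.
Therefore ρ = 4.

Order ρ = 4.


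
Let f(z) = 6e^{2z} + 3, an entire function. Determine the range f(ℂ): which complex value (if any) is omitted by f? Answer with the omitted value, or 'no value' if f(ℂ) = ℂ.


Little Picard bounds the complement of f(ℂ) to at most one point.
e^{2z} is never zero on ℂ, so 6·e^{2z} takes every value in ℂ ∖ {0}. Adding 3 shifts the range to ℂ ∖ {3}. Thus f omits exactly the value 3.

Omitted value: 3.


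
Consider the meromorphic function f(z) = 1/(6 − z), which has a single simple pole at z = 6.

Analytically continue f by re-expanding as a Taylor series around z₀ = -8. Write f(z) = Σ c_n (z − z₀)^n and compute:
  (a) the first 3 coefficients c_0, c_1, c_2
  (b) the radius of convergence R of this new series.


Let w = z − z₀, so z = z₀ + w.
Then 6 − z = 6 − (z₀ + w) = (6 − z₀) − w = 14 − w.
f(z) = 1/(14 − w) = (1/(14)) · 1/(1 − w/(14)) = Σ_{n≥0} w^n / (14)^(n+1).
So c_n = 1/(14)^(n+1):
  c_0 = 1/(14)^1 = 1/14.
  c_1 = 1/(14)^2 = 1/196.
  c_2 = 1/(14)^3 = 1/2744.
The series is valid for |w/d| < 1, i.e. |z − z₀| < |d|.
Radius of convergence: R = |6 − z₀| = |14| = 14 (distance from z₀ to the singularity z = 6).

c_0 = 1/14, c_1 = 1/196, c_2 = 1/2744; R = 14.


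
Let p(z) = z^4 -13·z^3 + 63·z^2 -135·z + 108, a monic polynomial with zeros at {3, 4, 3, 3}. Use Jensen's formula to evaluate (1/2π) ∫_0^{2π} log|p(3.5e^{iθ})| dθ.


Zeros: 3, 3, 3, 4; r = 3.5.
Inside |z| < r: 3, 3, 3. Outside (|z| ≥ r): 4.
p(0) = 108, so log|p(0)| = log(108) = 4.6821.
Apply Jensen: I(r) = log|p(0)| + Σ_k log(r/|z_k|), summed over zeros inside |z| < r.
  log(r/|z_k|) for z_k = 3: log(3.5/3) = 0.1542
  log(r/|z_k|) for z_k = 3: log(3.5/3) = 0.1542
  log(r/|z_k|) for z_k = 3: log(3.5/3) = 0.1542
  Outside zeros (4) contribute nothing to the Jensen sum.
Sum over inside zeros: 0.4625.
I(r) = log|p(0)| + (inside sum) = 4.6821 + 0.4625 = 5.1446.
Note: since some zeros are outside |z| ≤ r, the simplified n·log(r) form does NOT apply — only the inside zeros contribute.

I(r) ≈ 5.1446.


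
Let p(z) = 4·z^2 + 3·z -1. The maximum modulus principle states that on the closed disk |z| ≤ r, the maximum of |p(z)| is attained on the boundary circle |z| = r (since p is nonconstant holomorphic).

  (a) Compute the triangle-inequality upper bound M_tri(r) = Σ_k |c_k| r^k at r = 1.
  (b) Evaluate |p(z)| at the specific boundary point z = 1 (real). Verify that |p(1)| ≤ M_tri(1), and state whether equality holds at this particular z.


Coefficients: c_0 = -1, c_1 = 3, c_2 = 4. Radius r = 1.
Part (a). Triangle bound: M_tri(r) = Σ_k |c_k| r^k
  = |-1|·1^0 + |3|·1^1 + |4|·1^2
  = 1 + 3 + 4 = 8.
This bounds M(r) := max_{|z|=r} |p(z)| from above; equality holds iff all terms c_k z^k can be made to align in phase at a single z on |z|=r.
Part (b). At z = 1 (real, on the circle |z| = r):
  p(1) = (-1)·1^0 + (3)·1^1 + (4)·1^2 = 6.
  |p(1)| = 6.
Check: |p(1)| = 6 ≤ 8 = M_tri(1). ✓ Equality does not hold at z = 1 (the coefficients have mixed signs, so the terms do not all align in phase there).

M_tri(1) = 8; |p(1)| = 6; equality at z=1: no.


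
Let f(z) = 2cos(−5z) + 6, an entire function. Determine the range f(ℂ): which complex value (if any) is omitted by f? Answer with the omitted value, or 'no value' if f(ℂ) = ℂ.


Little Picard bounds the complement of f(ℂ) to at most one point.
cos is entire and surjective onto ℂ: for every w ∈ ℂ, cos(ζ) = w has a solution ζ ∈ ℂ (e.g., via the complex inverse arccos). With ζ = −5z this gives z = ζ/(-5). Then 2·cos(−5z) takes every value in 2·ℂ = ℂ, and adding 6 is a bijection of ℂ. So f is surjective and omits no value. (Note: only on the real line is cos bounded by [−1, 1].)

Omitted value: no value.


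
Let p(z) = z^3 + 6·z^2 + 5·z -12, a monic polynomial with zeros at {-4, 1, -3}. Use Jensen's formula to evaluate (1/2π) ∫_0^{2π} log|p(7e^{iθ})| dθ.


Zeros: -4, -3, 1; r = 7.
Inside |z| < r: -4, -3, 1. Outside (|z| ≥ r): ∅.
p(0) = -12, so log|p(0)| = log(12) = 2.4849.
Apply Jensen: I(r) = log|p(0)| + Σ_k log(r/|z_k|), summed over zeros inside |z| < r.
  log(r/|z_k|) for z_k = -4: log(7/4) = 0.5596
  log(r/|z_k|) for z_k = 1: log(7/1) = 1.9459
  log(r/|z_k|) for z_k = -3: log(7/3) = 0.8473
Sum over inside zeros: 3.3528.
I(r) = log|p(0)| + (inside sum) = 2.4849 + 3.3528 = 5.8377.
Closed form (all zeros inside, monic): I(r) = n·log(r) = 3·log(7) = 5.8377. ✓

I(r) ≈ 5.8377.


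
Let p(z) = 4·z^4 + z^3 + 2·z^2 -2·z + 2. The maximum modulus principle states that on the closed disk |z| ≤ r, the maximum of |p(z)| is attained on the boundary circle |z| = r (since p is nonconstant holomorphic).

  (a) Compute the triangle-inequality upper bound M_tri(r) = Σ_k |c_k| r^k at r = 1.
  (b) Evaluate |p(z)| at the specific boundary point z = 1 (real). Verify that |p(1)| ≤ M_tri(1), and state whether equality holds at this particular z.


Coefficients: c_0 = 2, c_1 = -2, c_2 = 2, c_3 = 1, c_4 = 4. Radius r = 1.
Part (a). Triangle bound: M_tri(r) = Σ_k |c_k| r^k
  = |2|·1^0 + |-2|·1^1 + |2|·1^2 + |1|·1^3 + |4|·1^4
  = 2 + 2 + 2 + 1 + 4 = 11.
This bounds M(r) := max_{|z|=r} |p(z)| from above; equality holds iff all terms c_k z^k can be made to align in phase at a single z on |z|=r.
Part (b). At z = 1 (real, on the circle |z| = r):
  p(1) = (2)·1^0 + (-2)·1^1 + (2)·1^2 + (1)·1^3 + (4)·1^4 = 7.
  |p(1)| = 7.
Check: |p(1)| = 7 ≤ 11 = M_tri(1). ✓ Equality does not hold at z = 1 (the coefficients have mixed signs, so the terms do not all align in phase there).

M_tri(1) = 11; |p(1)| = 7; equality at z=1: no.


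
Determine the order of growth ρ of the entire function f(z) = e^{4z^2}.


|e^{4z^2}| = e^{Re(4·z^2) + 0} ≤ e^{4|z|^2 + 0} = e^{4r^2 + 0} on |z| = r, so ρ ≤ 2. Choosing z on |z|=r so that 4·z^2 is real positive (always possible by picking arg z appropriately) gives |f(z)| = e^{4r^2 + 0}, matching the bound. The additive constant 0 does not affect log log M(r) ~ 2·log r. Hence ρ = 2.
Therefore ρ = 2.

Order ρ = 2.


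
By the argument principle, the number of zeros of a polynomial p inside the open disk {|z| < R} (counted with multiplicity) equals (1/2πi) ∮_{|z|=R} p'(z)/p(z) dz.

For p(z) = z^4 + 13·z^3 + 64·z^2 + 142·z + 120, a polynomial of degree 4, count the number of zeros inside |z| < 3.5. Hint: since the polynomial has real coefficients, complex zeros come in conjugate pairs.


The zeros of p are: -4, -3, (-3 + 1i), (-3 - 1i).
Their magnitudes are: 4, 3, 3.162, 3.162.
Zeros with |z| < R = 3.5: -3, (-3 + 1i), (-3 - 1i).
Count = 3.
By the argument principle, (1/2πi) ∮_{|z|=R} p'(z)/p(z) dz equals exactly this count.

Number of zeros inside |z| < 3.5: 3.


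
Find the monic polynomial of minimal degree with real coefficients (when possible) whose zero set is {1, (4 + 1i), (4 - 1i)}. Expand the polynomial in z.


The polynomial is p(z) = ∏_{α ∈ S} (z − α), where S = {1, (4 + 1i), (4 - 1i)}.
Expanding the product yields: p(z) = z^3 -9·z^2 + 25·z -17.
Note conjugate pairs combine to real quadratics: (z − (4+1i))(z − (4−1i)) = z² − 8z + 17.
The resulting polynomial has degree 3 and real coefficients as required.

p(z) = z^3 -9·z^2 + 25·z -17.


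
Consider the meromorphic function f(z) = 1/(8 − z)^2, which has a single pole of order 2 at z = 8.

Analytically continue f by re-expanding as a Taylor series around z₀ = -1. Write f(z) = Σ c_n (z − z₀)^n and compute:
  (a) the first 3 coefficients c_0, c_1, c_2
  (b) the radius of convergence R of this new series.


Let w = z − z₀, so z = z₀ + w.
Then 8 − z = 8 − (z₀ + w) = (8 − z₀) − w = 9 − w.
f(z) = 1/(9 − w)^2 = (1/(9)^2) · (1 − w/(9))^{−2}.
By the binomial series (1−u)^{−2} = Σ_{n≥0} C(n+1, 1) u^n for |u|<1, with u = w/(9):
  c_n = C(n+1, 1) / (9)^(n+2).
  c_0 = 1/(9)^2 = 1/81.
  c_1 = 2/(9)^3 = 2/729.
  c_2 = 3/(9)^4 = 1/2187.
The series is valid for |w/d| < 1, i.e. |z − z₀| < |d|.
Radius of convergence: R = |8 − z₀| = |9| = 9 (distance from z₀ to the singularity z = 8).

c_0 = 1/81, c_1 = 2/729, c_2 = 1/2187; R = 9.


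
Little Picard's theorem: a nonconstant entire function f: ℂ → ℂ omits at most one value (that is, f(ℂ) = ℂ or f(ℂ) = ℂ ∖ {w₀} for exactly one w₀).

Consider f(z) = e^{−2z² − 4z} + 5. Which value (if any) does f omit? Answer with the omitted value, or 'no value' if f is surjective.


Little Picard bounds the complement of f(ℂ) to at most one point.
The exponent g(z) = −2z² − 4z is a nonconstant polynomial, hence surjective onto ℂ. So e^{g(z)} takes every value in {e^w : w ∈ ℂ} = ℂ ∖ {0}. Adding 5 shifts the range to ℂ ∖ {5}. f omits exactly 5.

Omitted value: 5.


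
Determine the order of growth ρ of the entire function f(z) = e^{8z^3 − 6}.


|e^{8z^3 − 6}| = e^{Re(8·z^3) + -6} ≤ e^{8|z|^3 + -6} = e^{8r^3 + -6} on |z| = r, so ρ ≤ 3. Choosing z on |z|=r so that 8·z^3 is real positive (always possible by picking arg z appropriately) gives |f(z)| = e^{8r^3 + -6}, matching the bound. The additive constant -6 does not affect log log M(r) ~ 3·log r. Hence ρ = 3.
Therefore ρ = 3.

Order ρ = 3.


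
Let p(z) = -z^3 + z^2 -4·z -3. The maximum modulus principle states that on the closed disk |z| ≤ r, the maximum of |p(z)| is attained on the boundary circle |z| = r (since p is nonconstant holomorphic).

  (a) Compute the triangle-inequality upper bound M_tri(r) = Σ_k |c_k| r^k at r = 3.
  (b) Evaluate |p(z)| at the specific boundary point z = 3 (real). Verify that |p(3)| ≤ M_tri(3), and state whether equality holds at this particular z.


Coefficients: c_0 = -3, c_1 = -4, c_2 = 1, c_3 = -1. Radius r = 3.
Part (a). Triangle bound: M_tri(r) = Σ_k |c_k| r^k
  = |-3|·3^0 + |-4|·3^1 + |1|·3^2 + |-1|·3^3
  = 3 + 12 + 9 + 27 = 51.
This bounds M(r) := max_{|z|=r} |p(z)| from above; equality holds iff all terms c_k z^k can be made to align in phase at a single z on |z|=r.
Part (b). At z = 3 (real, on the circle |z| = r):
  p(3) = (-3)·3^0 + (-4)·3^1 + (1)·3^2 + (-1)·3^3 = -33.
  |p(3)| = 33.
Check: |p(3)| = 33 ≤ 51 = M_tri(3). ✓ Equality does not hold at z = 3 (the coefficients have mixed signs, so the terms do not all align in phase there).

M_tri(3) = 51; |p(3)| = 33; equality at z=3: no.


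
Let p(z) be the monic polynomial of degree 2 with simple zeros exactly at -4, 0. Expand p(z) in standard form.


The polynomial is p(z) = ∏_{α ∈ S} (z − α), where S = {-4, 0}.
Expanding the product yields: p(z) = z^2 + 4·z.
The resulting polynomial has degree 2 and real coefficients as required.

p(z) = z^2 + 4·z.


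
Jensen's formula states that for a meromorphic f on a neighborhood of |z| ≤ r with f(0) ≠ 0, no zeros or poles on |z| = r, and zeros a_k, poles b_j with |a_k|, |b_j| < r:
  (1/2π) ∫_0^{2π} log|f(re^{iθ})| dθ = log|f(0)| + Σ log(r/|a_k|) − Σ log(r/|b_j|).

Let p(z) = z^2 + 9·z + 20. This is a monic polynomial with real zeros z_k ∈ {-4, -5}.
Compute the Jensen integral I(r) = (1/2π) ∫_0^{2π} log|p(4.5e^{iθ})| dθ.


Zeros: -5, -4; r = 4.5.
Inside |z| < r: -4. Outside (|z| ≥ r): -5.
p(0) = 20, so log|p(0)| = log(20) = 2.9957.
Apply Jensen: I(r) = log|p(0)| + Σ_k log(r/|z_k|), summed over zeros inside |z| < r.
  log(r/|z_k|) for z_k = -4: log(4.5/4) = 0.1178
  Outside zeros (-5) contribute nothing to the Jensen sum.
Sum over inside zeros: 0.1178.
I(r) = log|p(0)| + (inside sum) = 2.9957 + 0.1178 = 3.1135.
Note: since some zeros are outside |z| ≤ r, the simplified n·log(r) form does NOT apply — only the inside zeros contribute.

I(r) ≈ 3.1135.


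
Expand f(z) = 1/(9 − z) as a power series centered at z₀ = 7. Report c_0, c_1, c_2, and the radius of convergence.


Let w = z − z₀, so z = z₀ + w.
Then 9 − z = 9 − (z₀ + w) = (9 − z₀) − w = 2 − w.
f(z) = 1/(2 − w) = (1/(2)) · 1/(1 − w/(2)) = Σ_{n≥0} w^n / (2)^(n+1).
So c_n = 1/(2)^(n+1):
  c_0 = 1/(2)^1 = 1/2.
  c_1 = 1/(2)^2 = 1/4.
  c_2 = 1/(2)^3 = 1/8.
The series is valid for |w/d| < 1, i.e. |z − z₀| < |d|.
Radius of convergence: R = |9 − z₀| = |2| = 2 (distance from z₀ to the singularity z = 9).

c_0 = 1/2, c_1 = 1/4, c_2 = 1/8; R = 2.


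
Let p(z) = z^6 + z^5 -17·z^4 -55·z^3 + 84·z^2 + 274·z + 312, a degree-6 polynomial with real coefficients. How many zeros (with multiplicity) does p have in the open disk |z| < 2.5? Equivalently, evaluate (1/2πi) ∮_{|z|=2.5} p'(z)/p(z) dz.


The zeros of p are: (-1 + 1i), (-1 - 1i), (-3 + 2i), (-3 - 2i), 3, 4.
Their magnitudes are: 1.414, 1.414, 3.606, 3.606, 3, 4.
Zeros with |z| < R = 2.5: (-1 + 1i), (-1 - 1i).
Count = 2.
By the argument principle, (1/2πi) ∮_{|z|=R} p'(z)/p(z) dz equals exactly this count.

Number of zeros inside |z| < 2.5: 2.


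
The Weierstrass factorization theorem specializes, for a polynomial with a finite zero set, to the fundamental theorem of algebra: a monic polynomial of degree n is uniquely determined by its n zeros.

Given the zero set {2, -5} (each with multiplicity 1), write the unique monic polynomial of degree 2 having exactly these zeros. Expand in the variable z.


The polynomial is p(z) = ∏_{α ∈ S} (z − α), where S = {2, -5}.
Expanding the product yields: p(z) = z^2 + 3·z -10.
The resulting polynomial has degree 2 and real coefficients as required.

p(z) = z^2 + 3·z -10.


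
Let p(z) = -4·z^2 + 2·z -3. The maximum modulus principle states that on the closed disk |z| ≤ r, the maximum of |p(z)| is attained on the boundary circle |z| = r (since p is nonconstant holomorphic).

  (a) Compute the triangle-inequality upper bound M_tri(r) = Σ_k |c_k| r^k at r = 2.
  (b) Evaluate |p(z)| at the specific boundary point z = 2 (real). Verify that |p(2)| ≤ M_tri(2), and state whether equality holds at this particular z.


Coefficients: c_0 = -3, c_1 = 2, c_2 = -4. Radius r = 2.
Part (a). Triangle bound: M_tri(r) = Σ_k |c_k| r^k
  = |-3|·2^0 + |2|·2^1 + |-4|·2^2
  = 3 + 4 + 16 = 23.
This bounds M(r) := max_{|z|=r} |p(z)| from above; equality holds iff all terms c_k z^k can be made to align in phase at a single z on |z|=r.
Part (b). At z = 2 (real, on the circle |z| = r):
  p(2) = (-3)·2^0 + (2)·2^1 + (-4)·2^2 = -15.
  |p(2)| = 15.
Check: |p(2)| = 15 ≤ 23 = M_tri(2). ✓ Equality does not hold at z = 2 (the coefficients have mixed signs, so the terms do not all align in phase there).

M_tri(2) = 23; |p(2)| = 15; equality at z=2: no.


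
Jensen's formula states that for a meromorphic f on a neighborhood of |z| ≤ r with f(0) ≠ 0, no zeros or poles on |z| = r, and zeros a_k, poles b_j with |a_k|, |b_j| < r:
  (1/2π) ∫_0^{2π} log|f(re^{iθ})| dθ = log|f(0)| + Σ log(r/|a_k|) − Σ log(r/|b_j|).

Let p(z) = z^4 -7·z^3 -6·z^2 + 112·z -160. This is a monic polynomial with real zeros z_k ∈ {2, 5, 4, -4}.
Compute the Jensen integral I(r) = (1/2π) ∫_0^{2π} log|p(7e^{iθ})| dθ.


Zeros: -4, 2, 4, 5; r = 7.
Inside |z| < r: -4, 2, 4, 5. Outside (|z| ≥ r): ∅.
p(0) = -160, so log|p(0)| = log(160) = 5.0752.
Apply Jensen: I(r) = log|p(0)| + Σ_k log(r/|z_k|), summed over zeros inside |z| < r.
  log(r/|z_k|) for z_k = 2: log(7/2) = 1.2528
  log(r/|z_k|) for z_k = 5: log(7/5) = 0.3365
  log(r/|z_k|) for z_k = 4: log(7/4) = 0.5596
  log(r/|z_k|) for z_k = -4: log(7/4) = 0.5596
Sum over inside zeros: 2.7085.
I(r) = log|p(0)| + (inside sum) = 5.0752 + 2.7085 = 7.7836.
Closed form (all zeros inside, monic): I(r) = n·log(r) = 4·log(7) = 7.7836. ✓

I(r) ≈ 7.7836.


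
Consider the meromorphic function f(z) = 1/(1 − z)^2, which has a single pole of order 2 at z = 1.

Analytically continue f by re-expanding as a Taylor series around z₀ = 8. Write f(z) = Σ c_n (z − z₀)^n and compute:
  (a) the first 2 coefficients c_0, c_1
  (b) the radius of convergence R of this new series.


Let w = z − z₀, so z = z₀ + w.
Then 1 − z = 1 − (z₀ + w) = (1 − z₀) − w = -7 − w.
f(z) = 1/(-7 − w)^2 = (1/(-7)^2) · (1 − w/(-7))^{−2}.
By the binomial series (1−u)^{−2} = Σ_{n≥0} C(n+1, 1) u^n for |u|<1, with u = w/(-7):
  c_n = C(n+1, 1) / (-7)^(n+2).
  c_0 = 1/(-7)^2 = 1/49.
  c_1 = 2/(-7)^3 = -2/343.
The series is valid for |w/d| < 1, i.e. |z − z₀| < |d|.
Radius of convergence: R = |1 − z₀| = |-7| = 7 (distance from z₀ to the singularity z = 1).

c_0 = 1/49, c_1 = -2/343; R = 7.


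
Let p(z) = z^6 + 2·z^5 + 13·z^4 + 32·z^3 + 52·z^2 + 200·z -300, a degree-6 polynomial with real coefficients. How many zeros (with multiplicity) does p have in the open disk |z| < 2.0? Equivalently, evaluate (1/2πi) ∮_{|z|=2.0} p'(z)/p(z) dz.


The zeros of p are: (-1 + 3i), (-1 - 3i), 1, (1 + 3i), (1 - 3i), -3.
Their magnitudes are: 3.162, 3.162, 1, 3.162, 3.162, 3.
Zeros with |z| < R = 2.0: 1.
Count = 1.
By the argument principle, (1/2πi) ∮_{|z|=R} p'(z)/p(z) dz equals exactly this count.

Number of zeros inside |z| < 2.0: 1.


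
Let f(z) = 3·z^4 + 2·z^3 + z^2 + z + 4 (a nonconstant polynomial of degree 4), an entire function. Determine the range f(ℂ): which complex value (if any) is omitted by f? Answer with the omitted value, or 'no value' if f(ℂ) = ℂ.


Little Picard bounds the complement of f(ℂ) to at most one point.
For every w ∈ ℂ, the equation p(z) − w = 0 is a nonconstant polynomial in z and hence has at least one root by the fundamental theorem of algebra. So p is surjective onto ℂ, omitting no value.

Omitted value: no value.


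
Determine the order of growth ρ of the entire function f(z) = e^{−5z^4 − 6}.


|e^{−5z^4 − 6}| = e^{Re(-5·z^4) + -6} ≤ e^{5|z|^4 + -6} = e^{5r^4 + -6} on |z| = r, so ρ ≤ 4. Choosing z on |z|=r so that -5·z^4 is real positive (always possible by picking arg z appropriately) gives |f(z)| = e^{5r^4 + -6}, matching the bound. The additive constant -6 does not affect log log M(r) ~ 4·log r. Hence ρ = 4.
Therefore ρ = 4.

Order ρ = 4.


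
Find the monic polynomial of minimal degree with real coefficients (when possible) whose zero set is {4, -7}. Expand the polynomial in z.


The polynomial is p(z) = ∏_{α ∈ S} (z − α), where S = {4, -7}.
Expanding the product yields: p(z) = z^2 + 3·z -28.
The resulting polynomial has degree 2 and real coefficients as required.

p(z) = z^2 + 3·z -28.


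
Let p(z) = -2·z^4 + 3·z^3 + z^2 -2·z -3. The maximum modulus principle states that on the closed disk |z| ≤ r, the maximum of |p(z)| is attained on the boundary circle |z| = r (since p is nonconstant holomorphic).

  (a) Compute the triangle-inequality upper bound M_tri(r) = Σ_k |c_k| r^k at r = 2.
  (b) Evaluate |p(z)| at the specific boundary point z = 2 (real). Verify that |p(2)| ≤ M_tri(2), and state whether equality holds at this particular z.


Coefficients: c_0 = -3, c_1 = -2, c_2 = 1, c_3 = 3, c_4 = -2. Radius r = 2.
Part (a). Triangle bound: M_tri(r) = Σ_k |c_k| r^k
  = |-3|·2^0 + |-2|·2^1 + |1|·2^2 + |3|·2^3 + |-2|·2^4
  = 3 + 4 + 4 + 24 + 32 = 67.
This bounds M(r) := max_{|z|=r} |p(z)| from above; equality holds iff all terms c_k z^k can be made to align in phase at a single z on |z|=r.
Part (b). At z = 2 (real, on the circle |z| = r):
  p(2) = (-3)·2^0 + (-2)·2^1 + (1)·2^2 + (3)·2^3 + (-2)·2^4 = -11.
  |p(2)| = 11.
Check: |p(2)| = 11 ≤ 67 = M_tri(2). ✓ Equality does not hold at z = 2 (the coefficients have mixed signs, so the terms do not all align in phase there).

M_tri(2) = 67; |p(2)| = 11; equality at z=2: no.


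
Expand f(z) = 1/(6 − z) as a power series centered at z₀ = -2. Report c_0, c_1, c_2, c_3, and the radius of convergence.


Let w = z − z₀, so z = z₀ + w.
Then 6 − z = 6 − (z₀ + w) = (6 − z₀) − w = 8 − w.
f(z) = 1/(8 − w) = (1/(8)) · 1/(1 − w/(8)) = Σ_{n≥0} w^n / (8)^(n+1).
So c_n = 1/(8)^(n+1):
  c_0 = 1/(8)^1 = 1/8.
  c_1 = 1/(8)^2 = 1/64.
  c_2 = 1/(8)^3 = 1/512.
  c_3 = 1/(8)^4 = 1/4096.
The series is valid for |w/d| < 1, i.e. |z − z₀| < |d|.
Radius of convergence: R = |6 − z₀| = |8| = 8 (distance from z₀ to the singularity z = 6).

c_0 = 1/8, c_1 = 1/64, c_2 = 1/512, c_3 = 1/4096; R = 8.


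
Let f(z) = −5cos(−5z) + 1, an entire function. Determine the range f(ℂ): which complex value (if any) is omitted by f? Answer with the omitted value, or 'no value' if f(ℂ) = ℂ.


Little Picard bounds the complement of f(ℂ) to at most one point.
cos is entire and surjective onto ℂ: for every w ∈ ℂ, cos(ζ) = w has a solution ζ ∈ ℂ (e.g., via the complex inverse arccos). With ζ = −5z this gives z = ζ/(-5). Then -5·cos(−5z) takes every value in -5·ℂ = ℂ, and adding 1 is a bijection of ℂ. So f is surjective and omits no value. (Note: only on the real line is cos bounded by [−1, 1].)

Omitted value: no value.


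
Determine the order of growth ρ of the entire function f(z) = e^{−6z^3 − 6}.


|e^{−6z^3 − 6}| = e^{Re(-6·z^3) + -6} ≤ e^{6|z|^3 + -6} = e^{6r^3 + -6} on |z| = r, so ρ ≤ 3. Choosing z on |z|=r so that -6·z^3 is real positive (always possible by picking arg z appropriately) gives |f(z)| = e^{6r^3 + -6}, matching the bound. The additive constant -6 does not affect log log M(r) ~ 3·log r. Hence ρ = 3.
Therefore ρ = 3.

Order ρ = 3.


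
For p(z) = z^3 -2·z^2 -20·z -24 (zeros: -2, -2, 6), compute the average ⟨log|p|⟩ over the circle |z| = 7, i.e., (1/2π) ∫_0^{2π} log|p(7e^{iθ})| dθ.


Zeros: -2, -2, 6; r = 7.
Inside |z| < r: -2, -2, 6. Outside (|z| ≥ r): ∅.
p(0) = -24, so log|p(0)| = log(24) = 3.1781.
Apply Jensen: I(r) = log|p(0)| + Σ_k log(r/|z_k|), summed over zeros inside |z| < r.
  log(r/|z_k|) for z_k = -2: log(7/2) = 1.2528
  log(r/|z_k|) for z_k = -2: log(7/2) = 1.2528
  log(r/|z_k|) for z_k = 6: log(7/6) = 0.1542
Sum over inside zeros: 2.6597.
I(r) = log|p(0)| + (inside sum) = 3.1781 + 2.6597 = 5.8377.
Closed form (all zeros inside, monic): I(r) = n·log(r) = 3·log(7) = 5.8377. ✓

I(r) ≈ 5.8377.


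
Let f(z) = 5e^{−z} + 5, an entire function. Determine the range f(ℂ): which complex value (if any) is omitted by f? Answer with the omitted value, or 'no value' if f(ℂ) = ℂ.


Little Picard bounds the complement of f(ℂ) to at most one point.
e^{−z} is never zero on ℂ, so 5·e^{−z} takes every value in ℂ ∖ {0}. Adding 5 shifts the range to ℂ ∖ {5}. Thus f omits exactly the value 5.

Omitted value: 5.


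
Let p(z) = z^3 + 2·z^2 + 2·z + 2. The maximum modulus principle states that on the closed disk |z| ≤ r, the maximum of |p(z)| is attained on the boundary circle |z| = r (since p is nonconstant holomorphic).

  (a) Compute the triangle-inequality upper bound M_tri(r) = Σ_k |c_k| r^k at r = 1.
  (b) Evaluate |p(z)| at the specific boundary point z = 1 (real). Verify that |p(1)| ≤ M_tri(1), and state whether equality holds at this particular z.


Coefficients: c_0 = 2, c_1 = 2, c_2 = 2, c_3 = 1. Radius r = 1.
Part (a). Triangle bound: M_tri(r) = Σ_k |c_k| r^k
  = |2|·1^0 + |2|·1^1 + |2|·1^2 + |1|·1^3
  = 2 + 2 + 2 + 1 = 7.
This bounds M(r) := max_{|z|=r} |p(z)| from above; equality holds iff all terms c_k z^k can be made to align in phase at a single z on |z|=r.
Part (b). At z = 1 (real, on the circle |z| = r):
  p(1) = (2)·1^0 + (2)·1^1 + (2)·1^2 + (1)·1^3 = 7.
  |p(1)| = 7.
Since all nonzero coefficients share the same sign, |p(1)| = 7 = M_tri(1); the triangle bound is attained at z = 1, so in fact M(r) = 7.

M_tri(1) = 7; |p(1)| = 7; equality at z=1: yes.


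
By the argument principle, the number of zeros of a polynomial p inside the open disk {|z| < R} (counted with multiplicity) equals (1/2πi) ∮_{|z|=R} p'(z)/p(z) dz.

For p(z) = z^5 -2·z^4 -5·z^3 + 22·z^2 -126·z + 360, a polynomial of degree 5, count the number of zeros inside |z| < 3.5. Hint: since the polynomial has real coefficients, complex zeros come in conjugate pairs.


The zeros of p are: (0 + 3i), (0 - 3i), -4, (3 + 1i), (3 - 1i).
Their magnitudes are: 3, 3, 4, 3.162, 3.162.
Zeros with |z| < R = 3.5: (0 + 3i), (0 - 3i), (3 + 1i), (3 - 1i).
Count = 4.
By the argument principle, (1/2πi) ∮_{|z|=R} p'(z)/p(z) dz equals exactly this count.

Number of zeros inside |z| < 3.5: 4.


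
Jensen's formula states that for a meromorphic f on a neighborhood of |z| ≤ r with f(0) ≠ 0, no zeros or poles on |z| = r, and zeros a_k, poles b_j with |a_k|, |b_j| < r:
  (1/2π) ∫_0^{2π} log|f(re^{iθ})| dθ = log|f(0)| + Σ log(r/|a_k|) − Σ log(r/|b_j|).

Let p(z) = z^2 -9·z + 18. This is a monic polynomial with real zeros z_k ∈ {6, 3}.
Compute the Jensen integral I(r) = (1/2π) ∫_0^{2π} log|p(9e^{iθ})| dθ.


Zeros: 3, 6; r = 9.
Inside |z| < r: 3, 6. Outside (|z| ≥ r): ∅.
p(0) = 18, so log|p(0)| = log(18) = 2.8904.
Apply Jensen: I(r) = log|p(0)| + Σ_k log(r/|z_k|), summed over zeros inside |z| < r.
  log(r/|z_k|) for z_k = 6: log(9/6) = 0.4055
  log(r/|z_k|) for z_k = 3: log(9/3) = 1.0986
Sum over inside zeros: 1.5041.
I(r) = log|p(0)| + (inside sum) = 2.8904 + 1.5041 = 4.3944.
Closed form (all zeros inside, monic): I(r) = n·log(r) = 2·log(9) = 4.3944. ✓

I(r) ≈ 4.3944.


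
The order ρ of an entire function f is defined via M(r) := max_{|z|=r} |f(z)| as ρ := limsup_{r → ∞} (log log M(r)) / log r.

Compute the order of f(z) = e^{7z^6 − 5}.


|e^{7z^6 − 5}| = e^{Re(7·z^6) + -5} ≤ e^{7|z|^6 + -5} = e^{7r^6 + -5} on |z| = r, so ρ ≤ 6. Choosing z on |z|=r so that 7·z^6 is real positive (always possible by picking arg z appropriately) gives |f(z)| = e^{7r^6 + -5}, matching the bound. The additive constant -5 does not affect log log M(r) ~ 6·log r. Hence ρ = 6.
Therefore ρ = 6.

Order ρ = 6.


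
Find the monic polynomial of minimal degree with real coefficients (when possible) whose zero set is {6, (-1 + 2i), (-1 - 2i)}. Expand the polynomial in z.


The polynomial is p(z) = ∏_{α ∈ S} (z − α), where S = {6, (-1 + 2i), (-1 - 2i)}.
Expanding the product yields: p(z) = z^3 -4·z^2 -7·z -30.
Note conjugate pairs combine to real quadratics: (z − (-1+2i))(z − (-1−2i)) = z² + 2z + 5.
The resulting polynomial has degree 3 and real coefficients as required.

p(z) = z^3 -4·z^2 -7·z -30.


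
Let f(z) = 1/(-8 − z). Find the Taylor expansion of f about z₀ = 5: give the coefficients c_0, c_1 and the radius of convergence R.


Let w = z − z₀, so z = z₀ + w.
Then -8 − z = -8 − (z₀ + w) = (-8 − z₀) − w = -13 − w.
f(z) = 1/(-13 − w) = (1/(-13)) · 1/(1 − w/(-13)) = Σ_{n≥0} w^n / (-13)^(n+1).
So c_n = 1/(-13)^(n+1):
  c_0 = 1/(-13)^1 = -1/13.
  c_1 = 1/(-13)^2 = 1/169.
The series is valid for |w/d| < 1, i.e. |z − z₀| < |d|.
Radius of convergence: R = |-8 − z₀| = |-13| = 13 (distance from z₀ to the singularity z = -8).

c_0 = -1/13, c_1 = 1/169; R = 13.


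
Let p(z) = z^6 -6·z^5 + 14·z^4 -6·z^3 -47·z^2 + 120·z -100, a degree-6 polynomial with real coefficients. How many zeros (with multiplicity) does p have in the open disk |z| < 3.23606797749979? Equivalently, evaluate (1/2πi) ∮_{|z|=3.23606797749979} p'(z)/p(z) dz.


The zeros of p are: (1 + 2i), (1 - 2i), -2, (2 + 1i), (2 - 1i), 2.
Their magnitudes are: 2.236, 2.236, 2, 2.236, 2.236, 2.
Zeros with |z| < R = 3.23606797749979: (1 + 2i), (1 - 2i), -2, (2 + 1i), (2 - 1i), 2.
Count = 6.
By the argument principle, (1/2πi) ∮_{|z|=R} p'(z)/p(z) dz equals exactly this count.

Number of zeros inside |z| < 3.23606797749979: 6.


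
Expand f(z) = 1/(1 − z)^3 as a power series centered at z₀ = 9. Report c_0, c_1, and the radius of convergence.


Let w = z − z₀, so z = z₀ + w.
Then 1 − z = 1 − (z₀ + w) = (1 − z₀) − w = -8 − w.
f(z) = 1/(-8 − w)^3 = (1/(-8)^3) · (1 − w/(-8))^{−3}.
By the binomial series (1−u)^{−3} = Σ_{n≥0} C(n+2, 2) u^n for |u|<1, with u = w/(-8):
  c_n = C(n+2, 2) / (-8)^(n+3).
  c_0 = 1/(-8)^3 = -1/512.
  c_1 = 3/(-8)^4 = 3/4096.
The series is valid for |w/d| < 1, i.e. |z − z₀| < |d|.
Radius of convergence: R = |1 − z₀| = |-8| = 8 (distance from z₀ to the singularity z = 1).

c_0 = -1/512, c_1 = 3/4096; R = 8.


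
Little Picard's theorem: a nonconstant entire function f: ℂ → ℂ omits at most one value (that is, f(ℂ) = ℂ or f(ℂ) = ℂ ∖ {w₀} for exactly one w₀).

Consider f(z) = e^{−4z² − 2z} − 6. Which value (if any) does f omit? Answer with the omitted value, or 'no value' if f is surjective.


Little Picard bounds the complement of f(ℂ) to at most one point.
The exponent g(z) = −4z² − 2z is a nonconstant polynomial, hence surjective onto ℂ. So e^{g(z)} takes every value in {e^w : w ∈ ℂ} = ℂ ∖ {0}. Adding -6 shifts the range to ℂ ∖ {-6}. f omits exactly -6.

Omitted value: -6.


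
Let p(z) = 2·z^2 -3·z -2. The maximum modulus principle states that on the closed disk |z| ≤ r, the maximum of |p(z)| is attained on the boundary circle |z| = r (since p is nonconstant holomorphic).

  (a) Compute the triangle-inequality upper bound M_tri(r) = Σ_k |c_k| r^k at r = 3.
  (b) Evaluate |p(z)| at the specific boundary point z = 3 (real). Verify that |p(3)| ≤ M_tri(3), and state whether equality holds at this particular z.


Coefficients: c_0 = -2, c_1 = -3, c_2 = 2. Radius r = 3.
Part (a). Triangle bound: M_tri(r) = Σ_k |c_k| r^k
  = |-2|·3^0 + |-3|·3^1 + |2|·3^2
  = 2 + 9 + 18 = 29.
This bounds M(r) := max_{|z|=r} |p(z)| from above; equality holds iff all terms c_k z^k can be made to align in phase at a single z on |z|=r.
Part (b). At z = 3 (real, on the circle |z| = r):
  p(3) = (-2)·3^0 + (-3)·3^1 + (2)·3^2 = 7.
  |p(3)| = 7.
Check: |p(3)| = 7 ≤ 29 = M_tri(3). ✓ Equality does not hold at z = 3 (the coefficients have mixed signs, so the terms do not all align in phase there).

M_tri(3) = 29; |p(3)| = 7; equality at z=3: no.


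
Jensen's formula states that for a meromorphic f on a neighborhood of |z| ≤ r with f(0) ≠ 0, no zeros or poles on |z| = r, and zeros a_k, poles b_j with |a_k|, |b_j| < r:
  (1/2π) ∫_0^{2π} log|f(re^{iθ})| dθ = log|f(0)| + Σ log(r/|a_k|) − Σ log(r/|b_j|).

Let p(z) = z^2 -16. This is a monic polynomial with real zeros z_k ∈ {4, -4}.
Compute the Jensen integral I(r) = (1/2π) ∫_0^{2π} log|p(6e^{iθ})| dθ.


Zeros: -4, 4; r = 6.
Inside |z| < r: -4, 4. Outside (|z| ≥ r): ∅.
p(0) = -16, so log|p(0)| = log(16) = 2.7726.
Apply Jensen: I(r) = log|p(0)| + Σ_k log(r/|z_k|), summed over zeros inside |z| < r.
  log(r/|z_k|) for z_k = 4: log(6/4) = 0.4055
  log(r/|z_k|) for z_k = -4: log(6/4) = 0.4055
Sum over inside zeros: 0.8109.
I(r) = log|p(0)| + (inside sum) = 2.7726 + 0.8109 = 3.5835.
Closed form (all zeros inside, monic): I(r) = n·log(r) = 2·log(6) = 3.5835. ✓

I(r) ≈ 3.5835.


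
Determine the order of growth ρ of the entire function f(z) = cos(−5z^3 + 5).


Write cos(w) = (e^{iw} ± e^{−iw})/(2 or 2i), so |cos(w)| ≤ e^{|w|}. With w = −5z^3 + 5, |w| ≤ 5r^3 + 5 on |z|=r, giving M(r) ≤ e^{5r^3 + 5} and ρ ≤ 3. For the lower bound, choose z on |z|=r with -5z^3 purely imaginary of modulus 5r^3; then |cos(−5z^3 + 5)| grows like e^{5r^3}/2, so ρ ≥ 3. Hence ρ = 3.
Therefore ρ = 3.

Order ρ = 3.


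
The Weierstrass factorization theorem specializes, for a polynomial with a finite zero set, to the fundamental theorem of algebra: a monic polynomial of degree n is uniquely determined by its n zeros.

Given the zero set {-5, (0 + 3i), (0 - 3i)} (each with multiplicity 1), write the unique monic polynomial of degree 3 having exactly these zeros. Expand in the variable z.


The polynomial is p(z) = ∏_{α ∈ S} (z − α), where S = {-5, (0 + 3i), (0 - 3i)}.
Expanding the product yields: p(z) = z^3 + 5·z^2 + 9·z + 45.
Note conjugate pairs combine to real quadratics: (z − (0+3i))(z − (0−3i)) = z² + 9.
The resulting polynomial has degree 3 and real coefficients as required.

p(z) = z^3 + 5·z^2 + 9·z + 45.


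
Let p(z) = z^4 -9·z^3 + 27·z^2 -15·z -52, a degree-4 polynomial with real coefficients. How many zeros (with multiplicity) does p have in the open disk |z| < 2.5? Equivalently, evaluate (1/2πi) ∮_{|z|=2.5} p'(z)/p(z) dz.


The zeros of p are: (3 + 2i), (3 - 2i), -1, 4.
Their magnitudes are: 3.606, 3.606, 1, 4.
Zeros with |z| < R = 2.5: -1.
Count = 1.
By the argument principle, (1/2πi) ∮_{|z|=R} p'(z)/p(z) dz equals exactly this count.

Number of zeros inside |z| < 2.5: 1.


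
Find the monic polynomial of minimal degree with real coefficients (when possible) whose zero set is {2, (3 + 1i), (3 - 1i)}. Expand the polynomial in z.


The polynomial is p(z) = ∏_{α ∈ S} (z − α), where S = {2, (3 + 1i), (3 - 1i)}.
Expanding the product yields: p(z) = z^3 -8·z^2 + 22·z -20.
Note conjugate pairs combine to real quadratics: (z − (3+1i))(z − (3−1i)) = z² − 6z + 10.
The resulting polynomial has degree 3 and real coefficients as required.

p(z) = z^3 -8·z^2 + 22·z -20.


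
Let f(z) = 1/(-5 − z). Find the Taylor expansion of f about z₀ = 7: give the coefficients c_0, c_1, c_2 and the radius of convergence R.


Let w = z − z₀, so z = z₀ + w.
Then -5 − z = -5 − (z₀ + w) = (-5 − z₀) − w = -12 − w.
f(z) = 1/(-12 − w) = (1/(-12)) · 1/(1 − w/(-12)) = Σ_{n≥0} w^n / (-12)^(n+1).
So c_n = 1/(-12)^(n+1):
  c_0 = 1/(-12)^1 = -1/12.
  c_1 = 1/(-12)^2 = 1/144.
  c_2 = 1/(-12)^3 = -1/1728.
The series is valid for |w/d| < 1, i.e. |z − z₀| < |d|.
Radius of convergence: R = |-5 − z₀| = |-12| = 12 (distance from z₀ to the singularity z = -5).

c_0 = -1/12, c_1 = 1/144, c_2 = -1/1728; R = 12.


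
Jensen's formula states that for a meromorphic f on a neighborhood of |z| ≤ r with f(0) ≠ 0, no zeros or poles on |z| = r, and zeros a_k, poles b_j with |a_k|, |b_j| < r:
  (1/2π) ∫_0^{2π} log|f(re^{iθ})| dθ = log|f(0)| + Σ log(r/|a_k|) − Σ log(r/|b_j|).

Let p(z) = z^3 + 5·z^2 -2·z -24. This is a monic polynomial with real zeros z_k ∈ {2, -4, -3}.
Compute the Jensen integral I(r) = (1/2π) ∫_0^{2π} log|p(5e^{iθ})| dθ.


Zeros: -4, -3, 2; r = 5.
Inside |z| < r: -4, -3, 2. Outside (|z| ≥ r): ∅.
p(0) = -24, so log|p(0)| = log(24) = 3.1781.
Apply Jensen: I(r) = log|p(0)| + Σ_k log(r/|z_k|), summed over zeros inside |z| < r.
  log(r/|z_k|) for z_k = 2: log(5/2) = 0.9163
  log(r/|z_k|) for z_k = -4: log(5/4) = 0.2231
  log(r/|z_k|) for z_k = -3: log(5/3) = 0.5108
Sum over inside zeros: 1.6503.
I(r) = log|p(0)| + (inside sum) = 3.1781 + 1.6503 = 4.8283.
Closed form (all zeros inside, monic): I(r) = n·log(r) = 3·log(5) = 4.8283. ✓

I(r) ≈ 4.8283.
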